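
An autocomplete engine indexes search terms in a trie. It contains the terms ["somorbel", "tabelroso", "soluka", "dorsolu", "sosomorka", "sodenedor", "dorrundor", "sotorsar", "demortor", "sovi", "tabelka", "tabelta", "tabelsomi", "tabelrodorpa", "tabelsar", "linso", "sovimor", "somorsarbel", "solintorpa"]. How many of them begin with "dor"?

2

Filter for entries beginning with "dor":
Words under "dor": dorrundor, dorsolu
Count: 2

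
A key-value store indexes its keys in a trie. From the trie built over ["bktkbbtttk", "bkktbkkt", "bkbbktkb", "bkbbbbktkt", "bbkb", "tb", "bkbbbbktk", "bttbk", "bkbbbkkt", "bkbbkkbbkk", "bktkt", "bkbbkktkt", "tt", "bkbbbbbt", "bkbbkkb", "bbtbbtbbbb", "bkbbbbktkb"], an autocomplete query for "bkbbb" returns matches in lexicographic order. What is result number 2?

bkbbbbktk

Filter for "bkbbb…" and sort: "bkbbbbbt", "bkbbbbktk", "bkbbbbktkb", "bkbbbbktkt", "bkbbbkkt"
Position 2: bkbbbbktk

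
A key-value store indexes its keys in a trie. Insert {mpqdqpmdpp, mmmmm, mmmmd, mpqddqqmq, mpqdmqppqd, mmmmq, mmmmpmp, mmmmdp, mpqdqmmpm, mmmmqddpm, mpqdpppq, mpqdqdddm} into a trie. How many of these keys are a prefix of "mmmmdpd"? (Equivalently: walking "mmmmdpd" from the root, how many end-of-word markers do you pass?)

2

Traverse "mmmmdpd" character by character; count nodes along the way that are marked as word ends.
Prefixes of the query that are stored words: "mmmmd", "mmmmdp"
Count: 2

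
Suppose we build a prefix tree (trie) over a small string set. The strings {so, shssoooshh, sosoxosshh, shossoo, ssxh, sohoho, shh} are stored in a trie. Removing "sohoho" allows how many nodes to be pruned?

After clearing the end-marker at "sohoho", prune upward until reaching a node still needed by another word.
The suffix "hoho" (4 nodes) is used only by "sohoho"; the node for "so" still has the child "s", so pruning stops there.
Nodes removed: 4

4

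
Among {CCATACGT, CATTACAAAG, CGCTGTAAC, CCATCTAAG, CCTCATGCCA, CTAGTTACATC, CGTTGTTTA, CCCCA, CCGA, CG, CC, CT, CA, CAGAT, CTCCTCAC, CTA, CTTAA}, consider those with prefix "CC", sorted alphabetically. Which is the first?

DFS of the "CC" subtree visits, in order: "CC", "CCATACGT", "CCATCTAAG", "CCCCA", "CCGA", "CCTCATGCCA"
Position 1: CC

CC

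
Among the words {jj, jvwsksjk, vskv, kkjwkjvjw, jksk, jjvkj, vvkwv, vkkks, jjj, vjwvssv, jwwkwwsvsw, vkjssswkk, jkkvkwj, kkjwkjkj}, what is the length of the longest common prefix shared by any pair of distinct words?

Look for the deepest trie node that still has at least two words in its subtree.
e.g. "kkjwkjkj" and "kkjwkjvjw" share the prefix "kkjwkj" of length 6; no pair shares a longer one.
Longest shared-prefix length: 6

6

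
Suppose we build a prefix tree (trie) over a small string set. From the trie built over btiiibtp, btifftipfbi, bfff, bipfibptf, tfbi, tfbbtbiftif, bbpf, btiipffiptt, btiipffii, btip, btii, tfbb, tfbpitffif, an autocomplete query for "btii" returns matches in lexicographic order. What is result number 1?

btii

DFS of the "btii" subtree visits, in order: "btii", "btiiibtp", "btiipffii", "btiipffiptt"
The 1st is btii.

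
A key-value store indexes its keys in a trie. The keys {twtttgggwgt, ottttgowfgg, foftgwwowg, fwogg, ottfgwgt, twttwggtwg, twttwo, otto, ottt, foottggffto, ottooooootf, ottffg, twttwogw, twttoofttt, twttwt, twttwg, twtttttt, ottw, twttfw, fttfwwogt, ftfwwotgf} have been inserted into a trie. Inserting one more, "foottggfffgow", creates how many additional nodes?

Walking "foottggfffgow" from the root, the first 9 characters ("foottggff") follow existing edges; "f" is the first miss.
New nodes needed: |"foottggfffgow"| − 9 = 13 − 9 = 4.

4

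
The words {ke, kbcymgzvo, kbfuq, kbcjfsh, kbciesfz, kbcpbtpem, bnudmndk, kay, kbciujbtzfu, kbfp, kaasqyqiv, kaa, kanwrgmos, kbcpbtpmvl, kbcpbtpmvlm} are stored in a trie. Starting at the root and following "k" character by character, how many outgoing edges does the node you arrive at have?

3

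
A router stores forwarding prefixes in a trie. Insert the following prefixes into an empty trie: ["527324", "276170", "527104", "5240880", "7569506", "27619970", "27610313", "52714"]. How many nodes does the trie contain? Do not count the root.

Trace insertions, counting only characters that open a new branch:
  "527324" → 6 new (5, 2, 7, 3, 2, 4)
  "276170" → 6 new (2, 7, 6, 1, 7, 0)
  "527104" → prefix "527" already present; 3 new (1, 0, 4)
  "5240880" → prefix "52" already present; 5 new (4, 0, 8, 8, 0)
  "7569506" → 7 new (7, 5, 6, 9, 5, 0, 6)
  "27619970" → prefix "2761" already present; 4 new (9, 9, 7, 0)
  "27610313" → prefix "2761" already present; 4 new (0, 3, 1, 3)
  "52714" → prefix "5271" already present; 1 new (4)
Total nodes = 6 + 6 + 3 + 5 + 7 + 4 + 4 + 1 = 36

36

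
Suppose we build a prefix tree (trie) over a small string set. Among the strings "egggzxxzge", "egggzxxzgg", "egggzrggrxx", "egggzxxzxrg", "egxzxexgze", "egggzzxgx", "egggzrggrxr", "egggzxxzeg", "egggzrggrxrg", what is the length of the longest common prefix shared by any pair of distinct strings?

11

Look for the deepest trie node that still has at least two words in its subtree.
"egggzrggrxr" and "egggzrggrxrg" agree on "egggzrggrxr" (11 characters) before diverging; nothing deeper is shared.
Longest shared-prefix length: 11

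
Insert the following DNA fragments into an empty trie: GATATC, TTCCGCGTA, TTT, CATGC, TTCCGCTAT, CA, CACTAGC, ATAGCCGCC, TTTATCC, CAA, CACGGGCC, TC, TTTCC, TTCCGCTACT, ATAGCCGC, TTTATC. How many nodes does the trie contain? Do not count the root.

For each word, the new-node count is its length minus the longest prefix already in the trie:
  "GATATC" → 6 new (G, A, T, A, T, C)
  "TTCCGCGTA" → 9 new (T, T, C, C, G, C, G, T, A)
  "TTT" → prefix "TT" already present; 1 new (T)
  "CATGC" → 5 new (C, A, T, G, C)
  "TTCCGCTAT" → prefix "TTCCGC" already present; 3 new (T, A, T)
  "CA" → prefix "CA" already present; 0 new (none)
  "CACTAGC" → prefix "CA" already present; 5 new (C, T, A, G, C)
  "ATAGCCGCC" → 9 new (A, T, A, G, C, C, G, C, C)
  "TTTATCC" → prefix "TTT" already present; 4 new (A, T, C, C)
  "CAA" → prefix "CA" already present; 1 new (A)
  "CACGGGCC" → prefix "CAC" already present; 5 new (G, G, G, C, C)
  "TC" → prefix "T" already present; 1 new (C)
  "TTTCC" → prefix "TTT" already present; 2 new (C, C)
  "TTCCGCTACT" → prefix "TTCCGCTA" already present; 2 new (C, T)
  "ATAGCCGC" → prefix "ATAGCCGC" already present; 0 new (none)
  "TTTATC" → prefix "TTTATC" already present; 0 new (none)
Total nodes = 6 + 9 + 1 + 5 + 3 + 0 + 5 + 9 + 4 + 1 + 5 + 1 + 2 + 2 + 0 + 0 = 53

53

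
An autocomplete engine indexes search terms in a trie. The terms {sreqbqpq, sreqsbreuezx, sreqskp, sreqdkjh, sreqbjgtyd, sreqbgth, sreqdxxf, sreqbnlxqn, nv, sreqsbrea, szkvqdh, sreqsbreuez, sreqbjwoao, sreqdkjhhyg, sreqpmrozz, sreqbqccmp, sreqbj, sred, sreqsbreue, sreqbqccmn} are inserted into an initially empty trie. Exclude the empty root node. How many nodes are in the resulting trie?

66

Insert word by word; a character creates a node only if that edge doesn't already exist:
  "sreqbqpq" → 8 new (s, r, e, q, b, q, p, q)
  "sreqsbreuezx" → prefix "sreq" already present; 8 new (s, b, r, e, u, e, z, x)
  "sreqskp" → prefix "sreqs" already present; 2 new (k, p)
  "sreqdkjh" → prefix "sreq" already present; 4 new (d, k, j, h)
  "sreqbjgtyd" → prefix "sreqb" already present; 5 new (j, g, t, y, d)
  "sreqbgth" → prefix "sreqb" already present; 3 new (g, t, h)
  "sreqdxxf" → prefix "sreqd" already present; 3 new (x, x, f)
  "sreqbnlxqn" → prefix "sreqb" already present; 5 new (n, l, x, q, n)
  "nv" → 2 new (n, v)
  "sreqsbrea" → prefix "sreqsbre" already present; 1 new (a)
  "szkvqdh" → prefix "s" already present; 6 new (z, k, v, q, d, h)
  "sreqsbreuez" → prefix "sreqsbreuez" already present; 0 new (none)
  "sreqbjwoao" → prefix "sreqbj" already present; 4 new (w, o, a, o)
  "sreqdkjhhyg" → prefix "sreqdkjh" already present; 3 new (h, y, g)
  "sreqpmrozz" → prefix "sreq" already present; 6 new (p, m, r, o, z, z)
  "sreqbqccmp" → prefix "sreqbq" already present; 4 new (c, c, m, p)
  "sreqbj" → prefix "sreqbj" already present; 0 new (none)
  "sred" → prefix "sre" already present; 1 new (d)
  "sreqsbreue" → prefix "sreqsbreue" already present; 0 new (none)
  "sreqbqccmn" → prefix "sreqbqccm" already present; 1 new (n)
Total nodes = 8 + 8 + 2 + 4 + 5 + 3 + 3 + 5 + 2 + 1 + 6 + 0 + 4 + 3 + 6 + 4 + 0 + 1 + 0 + 1 = 66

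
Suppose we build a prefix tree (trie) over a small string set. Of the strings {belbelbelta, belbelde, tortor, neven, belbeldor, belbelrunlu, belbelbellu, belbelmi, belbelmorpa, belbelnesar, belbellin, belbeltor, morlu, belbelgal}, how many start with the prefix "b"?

11

Traverse to the node for "b", then collect every word in that subtree.
Words under "b": belbelbellu, belbelbelta, belbelde, belbeldor, belbelgal, belbellin, belbelmi, belbelmorpa, belbelnesar, belbelrunlu, belbeltor
Count: 11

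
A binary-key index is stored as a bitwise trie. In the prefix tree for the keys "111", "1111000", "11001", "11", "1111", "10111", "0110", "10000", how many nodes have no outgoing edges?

5

Leaves are exactly the stored words that no other stored word extends.
Those words: "0110", "10000", "10111", "11001", "1111000"
Leaf count: 5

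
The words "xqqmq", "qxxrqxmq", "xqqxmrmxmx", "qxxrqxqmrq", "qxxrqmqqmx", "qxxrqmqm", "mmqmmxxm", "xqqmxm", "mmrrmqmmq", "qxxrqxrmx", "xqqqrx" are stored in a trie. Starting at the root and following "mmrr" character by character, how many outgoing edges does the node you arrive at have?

1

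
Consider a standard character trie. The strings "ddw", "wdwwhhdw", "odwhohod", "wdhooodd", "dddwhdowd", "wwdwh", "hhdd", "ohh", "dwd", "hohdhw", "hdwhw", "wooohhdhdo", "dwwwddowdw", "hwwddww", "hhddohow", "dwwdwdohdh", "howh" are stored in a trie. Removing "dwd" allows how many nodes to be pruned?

Walk "dwd" from the leaf back toward the root, removing each node that no remaining word uses.
The suffix "d" (1 node) is used only by "dwd"; the node for "dw" still has the child "w", so pruning stops there.
Nodes removed: 1

1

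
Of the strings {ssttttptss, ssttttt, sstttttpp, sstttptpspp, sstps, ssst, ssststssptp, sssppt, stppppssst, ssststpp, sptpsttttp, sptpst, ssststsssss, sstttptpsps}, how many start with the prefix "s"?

14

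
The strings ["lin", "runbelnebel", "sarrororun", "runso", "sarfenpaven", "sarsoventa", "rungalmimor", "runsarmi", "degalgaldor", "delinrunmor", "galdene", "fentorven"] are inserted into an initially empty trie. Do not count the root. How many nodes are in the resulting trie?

Insert word by word; a character creates a node only if that edge doesn't already exist:
  "lin" → 3 new (l, i, n)
  "runbelnebel" → 11 new (r, u, n, b, e, l, n, e, b, e, l)
  "sarrororun" → 10 new (s, a, r, r, o, r, o, r, u, n)
  "runso" → prefix "run" already present; 2 new (s, o)
  "sarfenpaven" → prefix "sar" already present; 8 new (f, e, n, p, a, v, e, n)
  "sarsoventa" → prefix "sar" already present; 7 new (s, o, v, e, n, t, a)
  "rungalmimor" → prefix "run" already present; 8 new (g, a, l, m, i, m, o, r)
  "runsarmi" → prefix "runs" already present; 4 new (a, r, m, i)
  "degalgaldor" → 11 new (d, e, g, a, l, g, a, l, d, o, r)
  "delinrunmor" → prefix "de" already present; 9 new (l, i, n, r, u, n, m, o, r)
  "galdene" → 7 new (g, a, l, d, e, n, e)
  "fentorven" → 9 new (f, e, n, t, o, r, v, e, n)
Total nodes = 3 + 11 + 10 + 2 + 8 + 7 + 8 + 4 + 11 + 9 + 7 + 9 = 89

89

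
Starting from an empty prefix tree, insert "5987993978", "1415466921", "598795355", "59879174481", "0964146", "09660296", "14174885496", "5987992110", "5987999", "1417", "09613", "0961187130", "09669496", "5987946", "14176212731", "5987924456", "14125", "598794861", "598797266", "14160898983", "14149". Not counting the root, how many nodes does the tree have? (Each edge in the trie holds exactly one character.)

For each word, the new-node count is its length minus the longest prefix already in the trie:
  "5987993978" → 10 new (5, 9, 8, 7, 9, 9, 3, 9, 7, 8)
  "1415466921" → 10 new (1, 4, 1, 5, 4, 6, 6, 9, 2, 1)
  "598795355" → prefix "59879" already present; 4 new (5, 3, 5, 5)
  "59879174481" → prefix "59879" already present; 6 new (1, 7, 4, 4, 8, 1)
  "0964146" → 7 new (0, 9, 6, 4, 1, 4, 6)
  "09660296" → prefix "096" already present; 5 new (6, 0, 2, 9, 6)
  "14174885496" → prefix "141" already present; 8 new (7, 4, 8, 8, 5, 4, 9, 6)
  "5987992110" → prefix "598799" already present; 4 new (2, 1, 1, 0)
  "5987999" → prefix "598799" already present; 1 new (9)
  "1417" → prefix "1417" already present; 0 new (none)
  "09613" → prefix "096" already present; 2 new (1, 3)
  "0961187130" → prefix "0961" already present; 6 new (1, 8, 7, 1, 3, 0)
  "09669496" → prefix "0966" already present; 4 new (9, 4, 9, 6)
  "5987946" → prefix "59879" already present; 2 new (4, 6)
  "14176212731" → prefix "1417" already present; 7 new (6, 2, 1, 2, 7, 3, 1)
  "5987924456" → prefix "59879" already present; 5 new (2, 4, 4, 5, 6)
  "14125" → prefix "141" already present; 2 new (2, 5)
  "598794861" → prefix "598794" already present; 3 new (8, 6, 1)
  "598797266" → prefix "59879" already present; 4 new (7, 2, 6, 6)
  "14160898983" → prefix "141" already present; 8 new (6, 0, 8, 9, 8, 9, 8, 3)
  "14149" → prefix "141" already present; 2 new (4, 9)
Total nodes = 10 + 10 + 4 + 6 + 7 + 5 + 8 + 4 + 1 + 0 + 2 + 6 + 4 + 2 + 7 + 5 + 2 + 3 + 4 + 8 + 2 = 100

100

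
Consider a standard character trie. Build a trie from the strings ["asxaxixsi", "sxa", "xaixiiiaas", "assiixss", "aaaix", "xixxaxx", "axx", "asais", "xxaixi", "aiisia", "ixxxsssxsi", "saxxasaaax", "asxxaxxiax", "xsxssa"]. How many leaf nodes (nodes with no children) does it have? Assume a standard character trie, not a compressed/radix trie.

14

A leaf is a node with no children — equivalently, the end of a word that is not a proper prefix of any other stored word.
Those words: "aaaix", "aiisia", "asais", "assiixss", "asxaxixsi", "asxxaxxiax", "axx", "ixxxsssxsi", "saxxasaaax", "sxa", "xaixiiiaas", "xixxaxx", "xsxssa", "xxaixi"
Leaf count: 14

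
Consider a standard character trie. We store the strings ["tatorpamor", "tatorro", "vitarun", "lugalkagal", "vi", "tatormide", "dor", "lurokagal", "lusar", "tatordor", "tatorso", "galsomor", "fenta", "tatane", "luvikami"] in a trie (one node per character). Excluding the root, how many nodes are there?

73

Trace insertions, counting only characters that open a new branch:
  "tatorpamor" → 10 new (t, a, t, o, r, p, a, m, o, r)
  "tatorro" → prefix "tator" already present; 2 new (r, o)
  "vitarun" → 7 new (v, i, t, a, r, u, n)
  "lugalkagal" → 10 new (l, u, g, a, l, k, a, g, a, l)
  "vi" → prefix "vi" already present; 0 new (none)
  "tatormide" → prefix "tator" already present; 4 new (m, i, d, e)
  "dor" → 3 new (d, o, r)
  "lurokagal" → prefix "lu" already present; 7 new (r, o, k, a, g, a, l)
  "lusar" → prefix "lu" already present; 3 new (s, a, r)
  "tatordor" → prefix "tator" already present; 3 new (d, o, r)
  "tatorso" → prefix "tator" already present; 2 new (s, o)
  "galsomor" → 8 new (g, a, l, s, o, m, o, r)
  "fenta" → 5 new (f, e, n, t, a)
  "tatane" → prefix "tat" already present; 3 new (a, n, e)
  "luvikami" → prefix "lu" already present; 6 new (v, i, k, a, m, i)
Total nodes = 10 + 2 + 7 + 10 + 0 + 4 + 3 + 7 + 3 + 3 + 2 + 8 + 5 + 3 + 6 = 73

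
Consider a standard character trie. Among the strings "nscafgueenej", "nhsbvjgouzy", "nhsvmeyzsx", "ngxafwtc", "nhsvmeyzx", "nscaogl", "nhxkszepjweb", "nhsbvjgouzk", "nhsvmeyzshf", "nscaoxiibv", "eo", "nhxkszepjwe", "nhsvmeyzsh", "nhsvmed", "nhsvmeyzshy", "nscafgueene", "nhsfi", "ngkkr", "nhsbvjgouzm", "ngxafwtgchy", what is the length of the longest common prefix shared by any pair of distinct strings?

The deepest shared node is where two words last agree before diverging.
"nhxkszepjwe" and "nhxkszepjweb" agree on "nhxkszepjwe" (11 characters) before diverging; nothing deeper is shared.
Longest shared-prefix length: 11

11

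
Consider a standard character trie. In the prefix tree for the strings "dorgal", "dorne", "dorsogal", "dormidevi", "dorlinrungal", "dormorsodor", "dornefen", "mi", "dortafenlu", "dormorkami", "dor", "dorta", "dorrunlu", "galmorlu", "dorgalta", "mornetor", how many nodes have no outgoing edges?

12

Leaves are exactly the stored words that no other stored word extends.
Those words: "dorgalta", "dorlinrungal", "dormidevi", "dormorkami", "dormorsodor", "dornefen", "dorrunlu", "dorsogal", "dortafenlu", "galmorlu", "mi", "mornetor"
Leaf count: 12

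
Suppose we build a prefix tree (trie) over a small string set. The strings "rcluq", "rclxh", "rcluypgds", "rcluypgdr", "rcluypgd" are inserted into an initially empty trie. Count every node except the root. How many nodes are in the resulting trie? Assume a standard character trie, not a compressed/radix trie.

For each word, the new-node count is its length minus the longest prefix already in the trie:
  "rcluq" → 5 new (r, c, l, u, q)
  "rclxh" → prefix "rcl" already present; 2 new (x, h)
  "rcluypgds" → prefix "rclu" already present; 5 new (y, p, g, d, s)
  "rcluypgdr" → prefix "rcluypgd" already present; 1 new (r)
  "rcluypgd" → prefix "rcluypgd" already present; 0 new (none)
Total nodes = 5 + 2 + 5 + 1 + 0 = 13

13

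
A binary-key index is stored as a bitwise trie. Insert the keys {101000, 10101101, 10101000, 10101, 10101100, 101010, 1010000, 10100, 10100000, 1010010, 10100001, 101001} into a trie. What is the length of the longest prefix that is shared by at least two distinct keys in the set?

The deepest shared node is where two words last agree before diverging.
"1010000" and "10100000" agree on "1010000" (7 characters) before diverging; nothing deeper is shared.
Longest shared-prefix length: 7

7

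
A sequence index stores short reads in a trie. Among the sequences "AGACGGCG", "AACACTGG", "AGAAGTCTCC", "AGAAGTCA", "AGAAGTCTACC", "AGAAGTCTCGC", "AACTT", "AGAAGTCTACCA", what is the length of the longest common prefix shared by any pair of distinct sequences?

The deepest shared node is where two words last agree before diverging.
e.g. "AGAAGTCTACC" and "AGAAGTCTACCA" share the prefix "AGAAGTCTACC" of length 11; no pair shares a longer one.
Longest shared-prefix length: 11

11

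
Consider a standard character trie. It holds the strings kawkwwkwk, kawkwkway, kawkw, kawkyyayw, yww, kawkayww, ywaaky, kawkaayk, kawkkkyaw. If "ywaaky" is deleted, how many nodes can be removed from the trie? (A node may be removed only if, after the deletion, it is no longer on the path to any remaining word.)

4

A node on "ywaaky"'s path can go only if nothing else ends at it or branches off below it.
The suffix "aaky" (4 nodes) is used only by "ywaaky"; the node for "yw" still has the child "w", so pruning stops there.
Nodes removed: 4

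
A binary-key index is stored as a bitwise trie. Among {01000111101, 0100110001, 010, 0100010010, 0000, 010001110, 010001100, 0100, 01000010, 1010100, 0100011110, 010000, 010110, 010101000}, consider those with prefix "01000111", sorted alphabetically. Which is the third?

01000111101

DFS of the "01000111" subtree visits, in order: "010001110", "0100011110", "01000111101"
The 3rd is 01000111101.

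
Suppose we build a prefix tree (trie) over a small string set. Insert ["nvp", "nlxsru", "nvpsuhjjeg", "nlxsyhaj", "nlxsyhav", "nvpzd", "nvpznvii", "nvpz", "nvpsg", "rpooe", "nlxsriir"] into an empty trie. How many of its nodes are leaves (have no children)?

9

A leaf is a node with no children — equivalently, the end of a word that is not a proper prefix of any other stored word.
Those words: "nlxsriir", "nlxsru", "nlxsyhaj", "nlxsyhav", "nvpsg", "nvpsuhjjeg", "nvpzd", "nvpznvii", "rpooe"
Leaf count: 9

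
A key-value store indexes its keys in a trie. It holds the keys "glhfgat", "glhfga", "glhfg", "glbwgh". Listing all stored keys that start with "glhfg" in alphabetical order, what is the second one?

DFS of the "glhfg" subtree visits, in order: "glhfg", "glhfga", "glhfgat"
The 2nd is glhfga.

glhfga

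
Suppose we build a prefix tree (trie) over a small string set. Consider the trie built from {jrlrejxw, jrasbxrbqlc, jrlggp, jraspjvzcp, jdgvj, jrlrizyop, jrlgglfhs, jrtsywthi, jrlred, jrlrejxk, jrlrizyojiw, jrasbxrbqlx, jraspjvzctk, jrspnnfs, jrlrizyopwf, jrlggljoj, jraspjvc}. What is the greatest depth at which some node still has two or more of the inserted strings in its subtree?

10

The deepest shared node is where two words last agree before diverging.
e.g. "jrasbxrbqlc" and "jrasbxrbqlx" share the prefix "jrasbxrbql" of length 10; no pair shares a longer one.
Longest shared-prefix length: 10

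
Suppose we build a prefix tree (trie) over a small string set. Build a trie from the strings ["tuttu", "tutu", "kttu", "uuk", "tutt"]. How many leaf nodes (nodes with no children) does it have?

4

Leaves are exactly the stored words that no other stored word extends.
Those words: "kttu", "tuttu", "tutu", "uuk"
Leaf count: 4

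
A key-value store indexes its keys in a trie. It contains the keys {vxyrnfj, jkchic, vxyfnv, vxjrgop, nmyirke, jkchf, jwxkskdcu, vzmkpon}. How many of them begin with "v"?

Filter for entries beginning with "v":
Words under "v": vxjrgop, vxyfnv, vxyrnfj, vzmkpon
Count: 4

4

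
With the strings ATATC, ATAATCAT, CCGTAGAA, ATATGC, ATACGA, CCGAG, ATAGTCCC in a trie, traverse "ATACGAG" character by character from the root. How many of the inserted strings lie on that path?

1

Check each prefix of "ATACGAG" against the stored set — each match is an end-marker on the path.
Prefixes of the query that are stored words: "ATACGA"
Count: 1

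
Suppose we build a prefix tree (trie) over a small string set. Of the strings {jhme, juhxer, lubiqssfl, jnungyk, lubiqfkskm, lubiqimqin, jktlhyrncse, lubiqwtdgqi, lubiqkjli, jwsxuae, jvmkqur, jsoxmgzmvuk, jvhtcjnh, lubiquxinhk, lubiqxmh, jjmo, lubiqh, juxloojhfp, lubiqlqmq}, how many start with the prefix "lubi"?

Traverse to the node for "lubi", then collect every word in that subtree.
Words under "lubi": lubiqfkskm, lubiqh, lubiqimqin, lubiqkjli, lubiqlqmq, lubiqssfl, lubiquxinhk, lubiqwtdgqi, lubiqxmh
Count: 9

9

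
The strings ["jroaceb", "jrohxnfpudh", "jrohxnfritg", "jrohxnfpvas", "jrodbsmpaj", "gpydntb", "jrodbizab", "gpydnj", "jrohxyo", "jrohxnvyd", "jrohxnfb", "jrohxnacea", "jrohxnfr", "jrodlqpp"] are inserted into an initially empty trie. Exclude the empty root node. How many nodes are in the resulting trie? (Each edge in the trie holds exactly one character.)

Trace insertions, counting only characters that open a new branch:
  "jroaceb" → 7 new (j, r, o, a, c, e, b)
  "jrohxnfpudh" → prefix "jro" already present; 8 new (h, x, n, f, p, u, d, h)
  "jrohxnfritg" → prefix "jrohxnf" already present; 4 new (r, i, t, g)
  "jrohxnfpvas" → prefix "jrohxnfp" already present; 3 new (v, a, s)
  "jrodbsmpaj" → prefix "jro" already present; 7 new (d, b, s, m, p, a, j)
  "gpydntb" → 7 new (g, p, y, d, n, t, b)
  "jrodbizab" → prefix "jrodb" already present; 4 new (i, z, a, b)
  "gpydnj" → prefix "gpydn" already present; 1 new (j)
  "jrohxyo" → prefix "jrohx" already present; 2 new (y, o)
  "jrohxnvyd" → prefix "jrohxn" already present; 3 new (v, y, d)
  "jrohxnfb" → prefix "jrohxnf" already present; 1 new (b)
  "jrohxnacea" → prefix "jrohxn" already present; 4 new (a, c, e, a)
  "jrohxnfr" → prefix "jrohxnfr" already present; 0 new (none)
  "jrodlqpp" → prefix "jrod" already present; 4 new (l, q, p, p)
Total nodes = 7 + 8 + 4 + 3 + 7 + 7 + 4 + 1 + 2 + 3 + 1 + 4 + 0 + 4 = 55

55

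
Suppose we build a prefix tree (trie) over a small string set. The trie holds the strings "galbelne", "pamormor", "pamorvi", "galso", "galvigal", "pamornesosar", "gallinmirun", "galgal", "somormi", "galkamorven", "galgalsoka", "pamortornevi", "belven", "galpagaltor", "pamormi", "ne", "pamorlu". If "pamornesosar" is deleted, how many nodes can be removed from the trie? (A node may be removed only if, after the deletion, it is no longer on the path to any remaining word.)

Walk "pamornesosar" from the leaf back toward the root, removing each node that no remaining word uses.
The suffix "nesosar" (7 nodes) is used only by "pamornesosar"; the node for "pamor" still has the child "m", so pruning stops there.
Nodes removed: 7

7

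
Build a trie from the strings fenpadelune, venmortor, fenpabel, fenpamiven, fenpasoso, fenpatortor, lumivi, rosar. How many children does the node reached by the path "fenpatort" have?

The children of the "fenpatort" node are the distinct next characters among strings starting with "fenpatort".
Distinct next characters after "fenpatort": o.
That node has 1 child edge.

1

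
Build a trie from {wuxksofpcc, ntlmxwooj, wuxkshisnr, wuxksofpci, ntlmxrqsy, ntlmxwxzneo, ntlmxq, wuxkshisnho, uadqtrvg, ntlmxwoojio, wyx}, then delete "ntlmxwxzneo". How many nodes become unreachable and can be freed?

5

A node on "ntlmxwxzneo"'s path can go only if nothing else ends at it or branches off below it.
The suffix "xzneo" (5 nodes) is used only by "ntlmxwxzneo"; the node for "ntlmxw" still has the child "o", so pruning stops there.
Nodes removed: 5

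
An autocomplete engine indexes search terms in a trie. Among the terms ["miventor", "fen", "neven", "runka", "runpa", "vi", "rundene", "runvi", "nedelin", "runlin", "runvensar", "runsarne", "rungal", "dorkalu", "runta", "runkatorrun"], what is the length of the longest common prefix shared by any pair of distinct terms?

Look for the deepest trie node that still has at least two words in its subtree.
e.g. "runka" and "runkatorrun" share the prefix "runka" of length 5; no pair shares a longer one.
Longest shared-prefix length: 5

5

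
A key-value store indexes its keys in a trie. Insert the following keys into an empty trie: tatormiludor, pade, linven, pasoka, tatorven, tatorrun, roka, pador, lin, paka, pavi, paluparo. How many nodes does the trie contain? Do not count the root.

48

Insert word by word; a character creates a node only if that edge doesn't already exist:
  "tatormiludor" → 12 new (t, a, t, o, r, m, i, l, u, d, o, r)
  "pade" → 4 new (p, a, d, e)
  "linven" → 6 new (l, i, n, v, e, n)
  "pasoka" → prefix "pa" already present; 4 new (s, o, k, a)
  "tatorven" → prefix "tator" already present; 3 new (v, e, n)
  "tatorrun" → prefix "tator" already present; 3 new (r, u, n)
  "roka" → 4 new (r, o, k, a)
  "pador" → prefix "pad" already present; 2 new (o, r)
  "lin" → prefix "lin" already present; 0 new (none)
  "paka" → prefix "pa" already present; 2 new (k, a)
  "pavi" → prefix "pa" already present; 2 new (v, i)
  "paluparo" → prefix "pa" already present; 6 new (l, u, p, a, r, o)
Total nodes = 12 + 4 + 6 + 4 + 3 + 3 + 4 + 2 + 0 + 2 + 2 + 6 = 48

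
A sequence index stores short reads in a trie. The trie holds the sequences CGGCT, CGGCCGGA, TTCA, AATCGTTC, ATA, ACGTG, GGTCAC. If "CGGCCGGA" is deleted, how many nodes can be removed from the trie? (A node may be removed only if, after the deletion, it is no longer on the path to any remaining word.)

Walk "CGGCCGGA" from the leaf back toward the root, removing each node that no remaining word uses.
The suffix "CGGA" (4 nodes) is used only by "CGGCCGGA"; the node for "CGGC" still has the child "T", so pruning stops there.
Nodes removed: 4

4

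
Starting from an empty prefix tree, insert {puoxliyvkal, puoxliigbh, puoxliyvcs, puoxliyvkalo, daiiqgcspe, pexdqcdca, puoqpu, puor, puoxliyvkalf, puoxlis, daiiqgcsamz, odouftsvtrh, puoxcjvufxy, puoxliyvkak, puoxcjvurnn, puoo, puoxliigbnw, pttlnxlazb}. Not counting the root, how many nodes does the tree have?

79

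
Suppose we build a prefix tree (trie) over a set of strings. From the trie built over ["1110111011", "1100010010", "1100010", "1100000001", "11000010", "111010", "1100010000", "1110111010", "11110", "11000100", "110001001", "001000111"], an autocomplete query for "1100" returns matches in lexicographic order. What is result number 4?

Words with prefix "1100", in lexicographic order: "1100000001", "11000010", "1100010", "11000100", "1100010000", "110001001", "1100010010"
The 4th is 11000100.

11000100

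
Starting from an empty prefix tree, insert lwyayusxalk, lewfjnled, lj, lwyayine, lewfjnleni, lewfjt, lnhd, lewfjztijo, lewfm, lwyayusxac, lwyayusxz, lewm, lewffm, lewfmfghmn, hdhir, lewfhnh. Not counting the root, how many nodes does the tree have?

Insert word by word; a character creates a node only if that edge doesn't already exist:
  "lwyayusxalk" → 11 new (l, w, y, a, y, u, s, x, a, l, k)
  "lewfjnled" → prefix "l" already present; 8 new (e, w, f, j, n, l, e, d)
  "lj" → prefix "l" already present; 1 new (j)
  "lwyayine" → prefix "lwyay" already present; 3 new (i, n, e)
  "lewfjnleni" → prefix "lewfjnle" already present; 2 new (n, i)
  "lewfjt" → prefix "lewfj" already present; 1 new (t)
  "lnhd" → prefix "l" already present; 3 new (n, h, d)
  "lewfjztijo" → prefix "lewfj" already present; 5 new (z, t, i, j, o)
  "lewfm" → prefix "lewf" already present; 1 new (m)
  "lwyayusxac" → prefix "lwyayusxa" already present; 1 new (c)
  "lwyayusxz" → prefix "lwyayusx" already present; 1 new (z)
  "lewm" → prefix "lew" already present; 1 new (m)
  "lewffm" → prefix "lewf" already present; 2 new (f, m)
  "lewfmfghmn" → prefix "lewfm" already present; 5 new (f, g, h, m, n)
  "hdhir" → 5 new (h, d, h, i, r)
  "lewfhnh" → prefix "lewf" already present; 3 new (h, n, h)
Total nodes = 11 + 8 + 1 + 3 + 2 + 1 + 3 + 5 + 1 + 1 + 1 + 1 + 2 + 5 + 5 + 3 = 53

53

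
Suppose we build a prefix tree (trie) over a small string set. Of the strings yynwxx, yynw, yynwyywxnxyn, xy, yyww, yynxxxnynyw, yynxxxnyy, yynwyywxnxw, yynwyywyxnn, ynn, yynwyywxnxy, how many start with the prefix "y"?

10

Walk to "y"; the words in its subtree are exactly those with that prefix.
Words under "y": ynn, yynw, yynwxx, yynwyywxnxw, yynwyywxnxy, yynwyywxnxyn, yynwyywyxnn, yynxxxnynyw, yynxxxnyy, yyww
Count: 10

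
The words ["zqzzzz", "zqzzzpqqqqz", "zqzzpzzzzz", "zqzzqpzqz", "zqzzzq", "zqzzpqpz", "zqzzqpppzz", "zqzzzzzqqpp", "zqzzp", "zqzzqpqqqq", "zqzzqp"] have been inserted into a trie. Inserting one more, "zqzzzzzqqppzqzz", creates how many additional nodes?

"zqzzzzzqqpp" is already a path in the trie; the remaining "zqzz" must be added.
New nodes needed: |"zqzzzzzqqppzqzz"| − 11 = 15 − 11 = 4.

4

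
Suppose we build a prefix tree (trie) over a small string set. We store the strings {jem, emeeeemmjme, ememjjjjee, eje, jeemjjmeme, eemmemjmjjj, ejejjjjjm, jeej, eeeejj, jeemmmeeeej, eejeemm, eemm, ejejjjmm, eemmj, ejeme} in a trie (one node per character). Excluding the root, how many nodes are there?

69

Trace insertions, counting only characters that open a new branch:
  "jem" → 3 new (j, e, m)
  "emeeeemmjme" → 11 new (e, m, e, e, e, e, m, m, j, m, e)
  "ememjjjjee" → prefix "eme" already present; 7 new (m, j, j, j, j, e, e)
  "eje" → prefix "e" already present; 2 new (j, e)
  "jeemjjmeme" → prefix "je" already present; 8 new (e, m, j, j, m, e, m, e)
  "eemmemjmjjj" → prefix "e" already present; 10 new (e, m, m, e, m, j, m, j, j, j)
  "ejejjjjjm" → prefix "eje" already present; 6 new (j, j, j, j, j, m)
  "jeej" → prefix "jee" already present; 1 new (j)
  "eeeejj" → prefix "ee" already present; 4 new (e, e, j, j)
  "jeemmmeeeej" → prefix "jeem" already present; 7 new (m, m, e, e, e, e, j)
  "eejeemm" → prefix "ee" already present; 5 new (j, e, e, m, m)
  "eemm" → prefix "eemm" already present; 0 new (none)
  "ejejjjmm" → prefix "ejejjj" already present; 2 new (m, m)
  "eemmj" → prefix "eemm" already present; 1 new (j)
  "ejeme" → prefix "eje" already present; 2 new (m, e)
Total nodes = 3 + 11 + 7 + 2 + 8 + 10 + 6 + 1 + 4 + 7 + 5 + 0 + 2 + 1 + 2 = 69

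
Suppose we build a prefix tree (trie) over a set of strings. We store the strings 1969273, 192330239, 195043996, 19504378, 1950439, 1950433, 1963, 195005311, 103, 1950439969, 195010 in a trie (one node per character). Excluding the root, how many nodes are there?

Trace insertions, counting only characters that open a new branch:
  "1969273" → 7 new (1, 9, 6, 9, 2, 7, 3)
  "192330239" → prefix "19" already present; 7 new (2, 3, 3, 0, 2, 3, 9)
  "195043996" → prefix "19" already present; 7 new (5, 0, 4, 3, 9, 9, 6)
  "19504378" → prefix "195043" already present; 2 new (7, 8)
  "1950439" → prefix "1950439" already present; 0 new (none)
  "1950433" → prefix "195043" already present; 1 new (3)
  "1963" → prefix "196" already present; 1 new (3)
  "195005311" → prefix "1950" already present; 5 new (0, 5, 3, 1, 1)
  "103" → prefix "1" already present; 2 new (0, 3)
  "1950439969" → prefix "195043996" already present; 1 new (9)
  "195010" → prefix "1950" already present; 2 new (1, 0)
Total nodes = 7 + 7 + 7 + 2 + 0 + 1 + 1 + 5 + 2 + 1 + 2 = 35

35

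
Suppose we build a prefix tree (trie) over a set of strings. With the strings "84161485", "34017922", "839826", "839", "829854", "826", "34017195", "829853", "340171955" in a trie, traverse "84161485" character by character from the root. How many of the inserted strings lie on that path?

Check each prefix of "84161485" against the stored set — each match is an end-marker on the path.
Prefixes of the query that are stored words: "84161485"
Count: 1

1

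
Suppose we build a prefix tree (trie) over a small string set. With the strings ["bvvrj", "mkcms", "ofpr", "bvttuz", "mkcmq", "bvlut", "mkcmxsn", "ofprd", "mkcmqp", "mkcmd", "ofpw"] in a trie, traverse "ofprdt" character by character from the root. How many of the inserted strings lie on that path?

Check each prefix of "ofprdt" against the stored set — each match is an end-marker on the path.
Prefixes of the query that are stored words: "ofpr", "ofprd"
Count: 2

2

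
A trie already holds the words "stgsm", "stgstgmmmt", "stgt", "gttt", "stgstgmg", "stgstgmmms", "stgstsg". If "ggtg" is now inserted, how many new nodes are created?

"g" is already a path in the trie; the remaining "gtg" must be added.
Each of the 3 remaining characters creates one node.

3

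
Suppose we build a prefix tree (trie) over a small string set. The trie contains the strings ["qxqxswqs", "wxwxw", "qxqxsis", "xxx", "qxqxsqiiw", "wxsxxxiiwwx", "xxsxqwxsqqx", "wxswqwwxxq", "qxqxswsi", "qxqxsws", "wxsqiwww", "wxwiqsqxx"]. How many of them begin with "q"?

5

Walk to "q"; the words in its subtree are exactly those with that prefix.
Words under "q": qxqxsis, qxqxsqiiw, qxqxswqs, qxqxsws, qxqxswsi
Count: 5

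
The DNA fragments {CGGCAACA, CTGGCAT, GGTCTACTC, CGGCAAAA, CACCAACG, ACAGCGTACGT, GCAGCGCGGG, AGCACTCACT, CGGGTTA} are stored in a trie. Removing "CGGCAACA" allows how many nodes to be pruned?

2

Walk "CGGCAACA" from the leaf back toward the root, removing each node that no remaining word uses.
The suffix "CA" (2 nodes) is used only by "CGGCAACA"; the node for "CGGCAA" still has the child "A", so pruning stops there.
Nodes removed: 2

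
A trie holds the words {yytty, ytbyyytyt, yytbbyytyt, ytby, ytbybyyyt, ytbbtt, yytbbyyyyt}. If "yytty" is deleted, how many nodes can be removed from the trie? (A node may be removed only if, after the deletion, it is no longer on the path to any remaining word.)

Walk "yytty" from the leaf back toward the root, removing each node that no remaining word uses.
The suffix "ty" (2 nodes) is used only by "yytty"; the node for "yyt" still has the child "b", so pruning stops there.
Nodes removed: 2

2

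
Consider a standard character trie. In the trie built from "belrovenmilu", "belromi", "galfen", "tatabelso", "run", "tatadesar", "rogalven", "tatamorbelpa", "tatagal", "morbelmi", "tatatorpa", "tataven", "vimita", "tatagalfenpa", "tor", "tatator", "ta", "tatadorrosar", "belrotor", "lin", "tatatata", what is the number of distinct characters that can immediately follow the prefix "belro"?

Walk "belro" from the root, arriving at one node.
Characters that immediately follow "belro" among the stored strings: {m, t, v}.
That node has 3 child edges.

3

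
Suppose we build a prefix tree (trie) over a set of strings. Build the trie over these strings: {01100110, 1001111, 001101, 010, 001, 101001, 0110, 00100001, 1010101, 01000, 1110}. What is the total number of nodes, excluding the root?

Trace insertions, counting only characters that open a new branch:
  "01100110" → 8 new (0, 1, 1, 0, 0, 1, 1, 0)
  "1001111" → 7 new (1, 0, 0, 1, 1, 1, 1)
  "001101" → prefix "0" already present; 5 new (0, 1, 1, 0, 1)
  "010" → prefix "01" already present; 1 new (0)
  "001" → prefix "001" already present; 0 new (none)
  "101001" → prefix "10" already present; 4 new (1, 0, 0, 1)
  "0110" → prefix "0110" already present; 0 new (none)
  "00100001" → prefix "001" already present; 5 new (0, 0, 0, 0, 1)
  "1010101" → prefix "1010" already present; 3 new (1, 0, 1)
  "01000" → prefix "010" already present; 2 new (0, 0)
  "1110" → prefix "1" already present; 3 new (1, 1, 0)
Total nodes = 8 + 7 + 5 + 1 + 0 + 4 + 0 + 5 + 3 + 2 + 3 = 38

38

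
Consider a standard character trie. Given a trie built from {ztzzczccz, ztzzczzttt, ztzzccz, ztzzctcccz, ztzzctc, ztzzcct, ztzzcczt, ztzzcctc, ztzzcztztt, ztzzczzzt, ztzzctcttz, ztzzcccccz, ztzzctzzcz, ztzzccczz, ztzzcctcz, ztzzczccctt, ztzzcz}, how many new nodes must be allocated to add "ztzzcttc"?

The longest prefix of "ztzzcttc" already in the trie is "ztzzct" (length 6).
New nodes needed: |"ztzzcttc"| − 6 = 8 − 6 = 2.

2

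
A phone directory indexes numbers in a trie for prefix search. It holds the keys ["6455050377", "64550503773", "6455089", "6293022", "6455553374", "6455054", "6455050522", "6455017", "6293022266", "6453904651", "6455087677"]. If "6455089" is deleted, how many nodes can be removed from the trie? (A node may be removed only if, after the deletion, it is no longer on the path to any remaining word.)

1

After clearing the end-marker at "6455089", prune upward until reaching a node still needed by another word.
The suffix "9" (1 node) is used only by "6455089"; the node for "645508" still has the child "7", so pruning stops there.
Nodes removed: 1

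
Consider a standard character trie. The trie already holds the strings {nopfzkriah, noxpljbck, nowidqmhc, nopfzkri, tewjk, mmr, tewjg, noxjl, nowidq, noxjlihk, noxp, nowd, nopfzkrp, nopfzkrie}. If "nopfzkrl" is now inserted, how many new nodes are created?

"nopfzkr" is already a path in the trie; the remaining "l" must be added.
Each of the 1 remaining characters creates one node.

1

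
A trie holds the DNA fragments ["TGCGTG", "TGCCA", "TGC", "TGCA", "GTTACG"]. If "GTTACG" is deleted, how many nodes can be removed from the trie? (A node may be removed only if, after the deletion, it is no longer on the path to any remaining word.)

6

After clearing the end-marker at "GTTACG", prune upward until reaching a node still needed by another word.
No other word shares any prefix with "GTTACG", so all 6 of its nodes go.
Nodes removed: 6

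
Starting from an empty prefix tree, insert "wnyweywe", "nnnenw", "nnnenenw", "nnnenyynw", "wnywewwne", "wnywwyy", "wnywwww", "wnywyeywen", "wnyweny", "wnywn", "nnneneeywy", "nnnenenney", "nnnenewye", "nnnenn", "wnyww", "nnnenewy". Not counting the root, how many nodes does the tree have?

50

Trace insertions, counting only characters that open a new branch:
  "wnyweywe" → 8 new (w, n, y, w, e, y, w, e)
  "nnnenw" → 6 new (n, n, n, e, n, w)
  "nnnenenw" → prefix "nnnen" already present; 3 new (e, n, w)
  "nnnenyynw" → prefix "nnnen" already present; 4 new (y, y, n, w)
  "wnywewwne" → prefix "wnywe" already present; 4 new (w, w, n, e)
  "wnywwyy" → prefix "wnyw" already present; 3 new (w, y, y)
  "wnywwww" → prefix "wnyww" already present; 2 new (w, w)
  "wnywyeywen" → prefix "wnyw" already present; 6 new (y, e, y, w, e, n)
  "wnyweny" → prefix "wnywe" already present; 2 new (n, y)
  "wnywn" → prefix "wnyw" already present; 1 new (n)
  "nnneneeywy" → prefix "nnnene" already present; 4 new (e, y, w, y)
  "nnnenenney" → prefix "nnnenen" already present; 3 new (n, e, y)
  "nnnenewye" → prefix "nnnene" already present; 3 new (w, y, e)
  "nnnenn" → prefix "nnnen" already present; 1 new (n)
  "wnyww" → prefix "wnyww" already present; 0 new (none)
  "nnnenewy" → prefix "nnnenewy" already present; 0 new (none)
Total nodes = 8 + 6 + 3 + 4 + 4 + 3 + 2 + 6 + 2 + 1 + 4 + 3 + 3 + 1 + 0 + 0 = 50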